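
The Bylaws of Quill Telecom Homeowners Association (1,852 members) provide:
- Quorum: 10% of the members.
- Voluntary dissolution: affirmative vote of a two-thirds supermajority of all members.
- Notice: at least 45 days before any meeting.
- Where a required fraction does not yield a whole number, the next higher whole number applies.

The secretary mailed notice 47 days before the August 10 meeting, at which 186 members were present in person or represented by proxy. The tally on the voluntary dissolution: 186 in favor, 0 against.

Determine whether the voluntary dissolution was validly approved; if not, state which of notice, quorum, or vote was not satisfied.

Notice: 47 days given; 45 required. Satisfied.
Quorum: 10% of 1,852 = 185.20, rounded up to 186; 186 present. Satisfied.
Vote: requires two-thirds of all members (1,852); 2/3 of 1852 = 1234.67, rounded up to 1235, so 1,235 needed; 186 in favor. Not satisfied.

Invalid — vote requirement not satisfied.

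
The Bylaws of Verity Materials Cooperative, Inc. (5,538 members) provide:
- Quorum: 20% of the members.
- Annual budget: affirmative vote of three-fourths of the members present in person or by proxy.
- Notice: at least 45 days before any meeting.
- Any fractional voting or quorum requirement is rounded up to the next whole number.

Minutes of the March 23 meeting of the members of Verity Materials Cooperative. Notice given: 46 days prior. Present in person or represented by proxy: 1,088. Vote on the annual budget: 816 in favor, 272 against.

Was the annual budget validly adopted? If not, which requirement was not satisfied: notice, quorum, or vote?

Invalid — quorum requirement not satisfied.

Notice: 46 days given; 45 required. Satisfied.
Quorum: 20% of 5,538 = 1,107.60, rounded up to 1,108; 1,088 present. Not satisfied.
Vote: requires three-fourths of those present (1,088); 3/4 of 1088 = 816, so 816 needed; 816 in favor. Satisfied.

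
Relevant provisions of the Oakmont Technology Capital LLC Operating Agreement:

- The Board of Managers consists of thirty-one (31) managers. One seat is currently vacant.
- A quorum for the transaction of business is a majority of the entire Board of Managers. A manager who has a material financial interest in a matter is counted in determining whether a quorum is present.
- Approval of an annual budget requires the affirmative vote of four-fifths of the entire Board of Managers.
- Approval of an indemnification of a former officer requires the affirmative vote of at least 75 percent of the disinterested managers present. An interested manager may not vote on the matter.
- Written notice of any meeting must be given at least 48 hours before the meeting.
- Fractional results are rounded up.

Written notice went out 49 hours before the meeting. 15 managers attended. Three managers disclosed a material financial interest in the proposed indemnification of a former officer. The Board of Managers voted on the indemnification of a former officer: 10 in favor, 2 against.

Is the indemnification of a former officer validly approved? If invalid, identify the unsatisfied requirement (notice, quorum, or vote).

Notice: 49 hours given; 48 required (49 ≥ 48). Satisfied.
Quorum: 15 present (interested managers count toward quorum); quorum is 16. Not satisfied.
Vote: the indemnification of a former officer requires three-fourths of the disinterested managers present (15 − 3 = 12). 3/4 of 12 = 9, so 9 affirmative votes are needed; 10 voted in favor. Satisfied. (Moot — without a quorum no business can be validly transacted.)

Invalid — quorum requirement not satisfied.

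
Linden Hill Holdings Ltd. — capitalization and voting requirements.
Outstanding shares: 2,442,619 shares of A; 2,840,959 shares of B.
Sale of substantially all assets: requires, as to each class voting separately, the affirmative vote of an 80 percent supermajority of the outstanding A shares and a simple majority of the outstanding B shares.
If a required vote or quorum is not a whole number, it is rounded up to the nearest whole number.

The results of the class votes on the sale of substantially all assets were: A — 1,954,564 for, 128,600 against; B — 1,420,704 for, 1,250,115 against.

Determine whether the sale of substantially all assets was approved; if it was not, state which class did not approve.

Approved — every class gave the required vote.

A: 4/5 of 2442619 = 1954095.20, rounded up to 1954096; 1,954,096 required, 1,954,564 in favor — approved.
B: a majority of 2840959 is 1420480; 1,420,480 required, 1,420,704 in favor — approved.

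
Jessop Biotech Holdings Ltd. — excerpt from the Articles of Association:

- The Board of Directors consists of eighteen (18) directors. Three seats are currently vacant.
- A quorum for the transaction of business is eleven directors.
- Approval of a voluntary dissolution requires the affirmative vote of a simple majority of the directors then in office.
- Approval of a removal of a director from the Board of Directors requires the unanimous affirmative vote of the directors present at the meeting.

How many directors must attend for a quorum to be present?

The quorum is fixed at 11.

11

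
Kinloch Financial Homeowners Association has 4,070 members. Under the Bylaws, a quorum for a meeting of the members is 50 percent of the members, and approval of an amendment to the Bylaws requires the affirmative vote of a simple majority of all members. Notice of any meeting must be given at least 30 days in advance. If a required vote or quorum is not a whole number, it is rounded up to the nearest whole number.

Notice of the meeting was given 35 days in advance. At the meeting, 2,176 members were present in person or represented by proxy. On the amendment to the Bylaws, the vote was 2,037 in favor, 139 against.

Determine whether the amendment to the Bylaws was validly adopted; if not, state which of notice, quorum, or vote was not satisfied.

Notice: 35 days given; 30 required. Satisfied.
Quorum: 50% of 4,070 = 2,035; 2,176 present. Satisfied.
Vote: requires a majority of all members (4,070); a majority of 4070 is 2036, so 2,036 needed; 2,037 in favor. Satisfied.

Valid — all requirements satisfied.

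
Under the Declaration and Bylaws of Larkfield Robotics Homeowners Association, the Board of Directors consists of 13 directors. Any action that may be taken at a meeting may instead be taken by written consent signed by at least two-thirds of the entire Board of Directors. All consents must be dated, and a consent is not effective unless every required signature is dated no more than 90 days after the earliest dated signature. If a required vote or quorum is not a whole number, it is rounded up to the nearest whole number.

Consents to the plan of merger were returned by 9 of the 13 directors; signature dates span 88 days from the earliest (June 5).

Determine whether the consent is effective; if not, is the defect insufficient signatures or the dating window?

Signatures required: at least two-thirds of 13 — 2/3 of 13 = 8.67, rounded up to 9, so 9 needed; 9 signed. Sufficient.
Dating window: the latest signature is 88 days after the earliest; the limit is 90 days. Within the window.

Effective — both the signature and dating-window requirements are satisfied.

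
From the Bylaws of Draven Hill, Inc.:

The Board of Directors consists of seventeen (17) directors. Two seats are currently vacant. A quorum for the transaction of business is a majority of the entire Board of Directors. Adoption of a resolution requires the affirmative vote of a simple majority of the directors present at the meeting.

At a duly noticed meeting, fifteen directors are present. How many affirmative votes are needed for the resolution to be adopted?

8

The resolution requires a majority of the directors present (15).
A majority of 15 is 8.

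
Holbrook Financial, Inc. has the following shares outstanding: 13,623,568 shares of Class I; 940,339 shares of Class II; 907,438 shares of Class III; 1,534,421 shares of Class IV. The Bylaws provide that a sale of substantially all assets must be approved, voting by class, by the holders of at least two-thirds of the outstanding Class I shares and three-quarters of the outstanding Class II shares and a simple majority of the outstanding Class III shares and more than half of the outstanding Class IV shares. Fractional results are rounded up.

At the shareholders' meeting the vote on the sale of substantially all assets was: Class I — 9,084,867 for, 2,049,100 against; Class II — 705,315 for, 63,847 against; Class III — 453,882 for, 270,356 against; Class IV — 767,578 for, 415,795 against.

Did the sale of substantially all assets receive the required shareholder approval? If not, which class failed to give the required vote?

Approved — every class gave the required vote.

Class I: 2/3 of 13623568 = 9082378.67, rounded up to 9082379; 9,082,379 required, 9,084,867 in favor — approved.
Class II: 3/4 of 940339 = 705254.25, rounded up to 705255; 705,255 required, 705,315 in favor — approved.
Class III: a majority of 907438 is 453720; 453,720 required, 453,882 in favor — approved.
Class IV: a majority of 1534421 is 767211; 767,211 required, 767,578 in favor — approved.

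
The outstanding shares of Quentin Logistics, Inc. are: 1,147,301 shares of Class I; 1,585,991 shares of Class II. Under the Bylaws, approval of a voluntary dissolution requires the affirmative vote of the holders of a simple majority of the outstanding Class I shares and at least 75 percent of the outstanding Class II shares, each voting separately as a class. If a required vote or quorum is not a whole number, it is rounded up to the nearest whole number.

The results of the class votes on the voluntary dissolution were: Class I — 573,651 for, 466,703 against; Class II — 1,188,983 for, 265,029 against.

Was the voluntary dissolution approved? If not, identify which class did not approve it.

Class I: a majority of 1147301 is 573651; 573,651 required, 573,651 in favor — approved.
Class II: 3/4 of 1585991 = 1189493.25, rounded up to 1189494; 1,189,494 required, 1,188,983 in favor — not approved.

Not approved — the Class II shares did not give the required vote.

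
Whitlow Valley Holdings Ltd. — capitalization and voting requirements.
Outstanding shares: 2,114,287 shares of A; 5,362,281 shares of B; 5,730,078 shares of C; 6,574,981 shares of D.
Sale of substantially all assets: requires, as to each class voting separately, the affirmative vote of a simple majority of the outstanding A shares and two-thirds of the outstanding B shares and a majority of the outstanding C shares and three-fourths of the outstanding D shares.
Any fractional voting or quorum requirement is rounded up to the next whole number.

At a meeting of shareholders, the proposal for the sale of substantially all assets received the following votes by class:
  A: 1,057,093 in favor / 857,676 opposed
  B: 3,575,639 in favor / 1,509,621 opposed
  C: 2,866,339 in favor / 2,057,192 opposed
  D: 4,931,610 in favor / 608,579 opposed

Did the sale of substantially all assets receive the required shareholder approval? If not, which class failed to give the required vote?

A: a majority of 2114287 is 1057144; 1,057,144 required, 1,057,093 in favor — not approved.
B: 2/3 of 5362281 = 3574854; 3,574,854 required, 3,575,639 in favor — approved.
C: a majority of 5730078 is 2865040; 2,865,040 required, 2,866,339 in favor — approved.
D: 3/4 of 6574981 = 4931235.75, rounded up to 4931236; 4,931,236 required, 4,931,610 in favor — approved.

Not approved — the A shares did not give the required vote.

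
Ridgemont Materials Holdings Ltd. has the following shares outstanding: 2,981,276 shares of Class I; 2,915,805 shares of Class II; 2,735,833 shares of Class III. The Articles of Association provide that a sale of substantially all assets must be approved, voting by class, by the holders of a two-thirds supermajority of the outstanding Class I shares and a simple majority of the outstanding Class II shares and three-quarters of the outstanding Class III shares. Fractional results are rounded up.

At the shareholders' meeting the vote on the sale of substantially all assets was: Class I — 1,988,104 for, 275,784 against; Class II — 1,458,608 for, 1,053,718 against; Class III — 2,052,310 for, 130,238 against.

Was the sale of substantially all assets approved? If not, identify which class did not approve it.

Approved — every class gave the required vote.

Class I: 2/3 of 2981276 = 1987517.33, rounded up to 1987518; 1,987,518 required, 1,988,104 in favor — approved.
Class II: a majority of 2915805 is 1457903; 1,457,903 required, 1,458,608 in favor — approved.
Class III: 3/4 of 2735833 = 2051874.75, rounded up to 2051875; 2,051,875 required, 2,052,310 in favor — approved.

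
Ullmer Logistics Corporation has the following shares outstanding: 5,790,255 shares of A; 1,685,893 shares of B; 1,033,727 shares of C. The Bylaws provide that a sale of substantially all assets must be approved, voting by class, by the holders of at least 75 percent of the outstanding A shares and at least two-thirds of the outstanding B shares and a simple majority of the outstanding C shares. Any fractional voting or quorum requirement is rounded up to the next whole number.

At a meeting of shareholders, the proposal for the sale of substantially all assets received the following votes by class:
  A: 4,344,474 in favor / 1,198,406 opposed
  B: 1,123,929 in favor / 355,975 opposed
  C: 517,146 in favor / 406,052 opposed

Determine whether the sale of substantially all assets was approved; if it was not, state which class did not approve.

Approved — every class gave the required vote.

A: 3/4 of 5790255 = 4342691.25, rounded up to 4342692; 4,342,692 required, 4,344,474 in favor — approved.
B: 2/3 of 1685893 = 1123928.67, rounded up to 1123929; 1,123,929 required, 1,123,929 in favor — approved.
C: a majority of 1033727 is 516864; 516,864 required, 517,146 in favor — approved.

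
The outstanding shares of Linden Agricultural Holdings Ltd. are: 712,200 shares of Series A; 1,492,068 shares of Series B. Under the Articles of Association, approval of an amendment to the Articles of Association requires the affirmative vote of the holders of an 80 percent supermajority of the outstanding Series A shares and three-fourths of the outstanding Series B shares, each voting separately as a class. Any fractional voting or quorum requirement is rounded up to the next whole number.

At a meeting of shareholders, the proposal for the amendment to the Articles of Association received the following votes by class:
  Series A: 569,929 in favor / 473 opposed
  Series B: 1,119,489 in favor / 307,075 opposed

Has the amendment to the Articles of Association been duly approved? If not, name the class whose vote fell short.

Approved — every class gave the required vote.

Series A: 4/5 of 712200 = 569760; 569,760 required, 569,929 in favor — approved.
Series B: 3/4 of 1492068 = 1119051; 1,119,051 required, 1,119,489 in favor — approved.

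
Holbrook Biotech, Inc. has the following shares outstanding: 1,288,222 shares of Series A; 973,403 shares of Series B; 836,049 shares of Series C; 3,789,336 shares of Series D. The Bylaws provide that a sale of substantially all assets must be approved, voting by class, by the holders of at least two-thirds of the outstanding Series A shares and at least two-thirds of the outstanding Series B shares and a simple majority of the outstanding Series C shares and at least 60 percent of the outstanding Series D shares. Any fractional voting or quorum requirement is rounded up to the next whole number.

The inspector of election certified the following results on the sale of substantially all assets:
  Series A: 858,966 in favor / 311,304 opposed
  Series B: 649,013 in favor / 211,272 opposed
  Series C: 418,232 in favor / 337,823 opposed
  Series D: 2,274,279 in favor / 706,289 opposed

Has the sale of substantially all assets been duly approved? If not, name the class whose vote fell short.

Series A: 2/3 of 1288222 = 858814.67, rounded up to 858815; 858,815 required, 858,966 in favor — approved.
Series B: 2/3 of 973403 = 648935.33, rounded up to 648936; 648,936 required, 649,013 in favor — approved.
Series C: a majority of 836049 is 418025; 418,025 required, 418,232 in favor — approved.
Series D: 3/5 of 3789336 = 2273601.60, rounded up to 2273602; 2,273,602 required, 2,274,279 in favor — approved.

Approved — every class gave the required vote.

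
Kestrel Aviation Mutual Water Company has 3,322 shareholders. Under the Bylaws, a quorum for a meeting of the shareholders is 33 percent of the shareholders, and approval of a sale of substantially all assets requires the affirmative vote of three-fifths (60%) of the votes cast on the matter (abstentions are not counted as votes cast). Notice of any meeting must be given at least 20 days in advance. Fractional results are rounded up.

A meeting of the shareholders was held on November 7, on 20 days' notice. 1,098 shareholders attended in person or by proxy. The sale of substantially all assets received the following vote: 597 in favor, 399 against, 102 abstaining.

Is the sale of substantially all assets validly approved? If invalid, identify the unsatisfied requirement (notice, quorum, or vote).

Notice: 20 days given; 20 required. Satisfied.
Quorum: 33% of 3,322 = 1,096.26, rounded up to 1,097; 1,098 present. Satisfied.
Vote: requires three-fifths of the votes cast (1,098 − 102 abstaining = 996); 3/5 of 996 = 597.60, rounded up to 598, so 598 needed; 597 in favor. Not satisfied.

Invalid — vote requirement not satisfied.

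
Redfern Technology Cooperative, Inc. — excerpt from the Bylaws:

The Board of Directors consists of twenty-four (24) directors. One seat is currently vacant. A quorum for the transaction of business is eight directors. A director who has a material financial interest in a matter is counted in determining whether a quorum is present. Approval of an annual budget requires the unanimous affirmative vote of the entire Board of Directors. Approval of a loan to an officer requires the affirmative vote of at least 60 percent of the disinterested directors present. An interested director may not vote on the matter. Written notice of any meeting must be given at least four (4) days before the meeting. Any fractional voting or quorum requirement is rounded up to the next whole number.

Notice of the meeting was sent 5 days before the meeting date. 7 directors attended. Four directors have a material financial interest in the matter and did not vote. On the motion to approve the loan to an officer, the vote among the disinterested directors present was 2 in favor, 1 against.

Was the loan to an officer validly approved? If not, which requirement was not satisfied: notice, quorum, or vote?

Notice: 5 days given; 4 required (5 ≥ 4). Satisfied.
Quorum: 7 present (interested directors count toward quorum); quorum is 8. Not satisfied.
Vote: the loan to an officer requires three-fifths of the disinterested directors present (7 − 4 = 3). 3/5 of 3 = 1.80, rounded up to 2, so 2 affirmative votes are needed; 2 voted in favor. Satisfied. (Moot — without a quorum no business can be validly transacted.)

Invalid — quorum requirement not satisfied.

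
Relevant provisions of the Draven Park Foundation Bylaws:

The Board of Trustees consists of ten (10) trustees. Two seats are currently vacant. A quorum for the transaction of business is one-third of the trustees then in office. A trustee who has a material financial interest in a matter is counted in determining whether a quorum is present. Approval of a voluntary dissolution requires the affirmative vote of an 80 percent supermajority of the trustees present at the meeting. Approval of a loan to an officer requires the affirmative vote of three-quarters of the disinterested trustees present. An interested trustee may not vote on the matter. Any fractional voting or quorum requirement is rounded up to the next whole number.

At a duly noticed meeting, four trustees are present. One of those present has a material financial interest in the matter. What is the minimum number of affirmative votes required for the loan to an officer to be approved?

3

The loan to an officer requires three-fourths of the disinterested trustees present (4 − 1 = 3).
3/4 of 3 = 2.25, rounded up to 3.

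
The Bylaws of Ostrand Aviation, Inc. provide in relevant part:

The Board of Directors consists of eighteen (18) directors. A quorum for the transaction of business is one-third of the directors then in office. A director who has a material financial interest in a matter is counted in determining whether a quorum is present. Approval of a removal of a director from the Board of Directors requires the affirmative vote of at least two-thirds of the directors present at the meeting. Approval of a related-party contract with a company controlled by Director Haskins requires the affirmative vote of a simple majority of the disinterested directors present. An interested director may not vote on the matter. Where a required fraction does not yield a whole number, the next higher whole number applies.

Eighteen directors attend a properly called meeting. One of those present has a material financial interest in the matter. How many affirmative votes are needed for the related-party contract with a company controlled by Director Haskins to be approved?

9

The related-party contract with a company controlled by Director Haskins requires a majority of the disinterested directors present (18 − 1 = 17).
A majority of 17 is 9.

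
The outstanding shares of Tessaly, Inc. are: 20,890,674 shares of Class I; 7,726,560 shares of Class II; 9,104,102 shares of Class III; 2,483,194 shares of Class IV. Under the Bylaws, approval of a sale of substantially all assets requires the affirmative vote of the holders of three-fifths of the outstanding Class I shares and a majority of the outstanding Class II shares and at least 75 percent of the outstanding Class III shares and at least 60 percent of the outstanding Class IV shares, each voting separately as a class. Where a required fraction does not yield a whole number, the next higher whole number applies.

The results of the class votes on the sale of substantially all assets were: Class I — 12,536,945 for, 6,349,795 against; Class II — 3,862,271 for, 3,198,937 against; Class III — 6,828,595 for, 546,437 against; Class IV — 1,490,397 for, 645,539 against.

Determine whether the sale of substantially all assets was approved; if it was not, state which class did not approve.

Class I: 3/5 of 20890674 = 12534404.40, rounded up to 12534405; 12,534,405 required, 12,536,945 in favor — approved.
Class II: a majority of 7726560 is 3863281; 3,863,281 required, 3,862,271 in favor — not approved.
Class III: 3/4 of 9104102 = 6828076.50, rounded up to 6828077; 6,828,077 required, 6,828,595 in favor — approved.
Class IV: 3/5 of 2483194 = 1489916.40, rounded up to 1489917; 1,489,917 required, 1,490,397 in favor — approved.

Not approved — the Class II shares did not give the required vote.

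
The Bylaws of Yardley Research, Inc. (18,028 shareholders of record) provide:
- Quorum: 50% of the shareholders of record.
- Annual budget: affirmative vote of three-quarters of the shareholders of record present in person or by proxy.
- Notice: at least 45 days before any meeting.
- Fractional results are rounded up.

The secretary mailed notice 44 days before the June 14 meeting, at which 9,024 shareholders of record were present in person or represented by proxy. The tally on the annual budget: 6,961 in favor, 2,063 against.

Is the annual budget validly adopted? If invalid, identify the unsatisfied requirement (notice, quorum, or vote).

Notice: 44 days given; 45 required. Not satisfied.
Quorum: 50% of 18,028 = 9,014; 9,024 present. Satisfied.
Vote: requires three-fourths of those present (9,024); 3/4 of 9024 = 6768, so 6,768 needed; 6,961 in favor. Satisfied.

Invalid — notice requirement not satisfied.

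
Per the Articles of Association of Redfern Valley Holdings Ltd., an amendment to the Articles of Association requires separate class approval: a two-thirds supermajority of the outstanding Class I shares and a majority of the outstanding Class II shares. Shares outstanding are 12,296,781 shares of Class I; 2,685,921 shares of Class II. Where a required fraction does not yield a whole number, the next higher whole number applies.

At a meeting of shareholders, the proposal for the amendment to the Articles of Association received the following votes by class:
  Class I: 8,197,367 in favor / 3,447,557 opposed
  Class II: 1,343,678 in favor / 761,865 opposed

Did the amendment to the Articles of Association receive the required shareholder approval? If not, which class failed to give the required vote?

Not approved — the Class I shares did not give the required vote.

Class I: 2/3 of 12296781 = 8197854; 8,197,854 required, 8,197,367 in favor — not approved.
Class II: a majority of 2685921 is 1342961; 1,342,961 required, 1,343,678 in favor — approved.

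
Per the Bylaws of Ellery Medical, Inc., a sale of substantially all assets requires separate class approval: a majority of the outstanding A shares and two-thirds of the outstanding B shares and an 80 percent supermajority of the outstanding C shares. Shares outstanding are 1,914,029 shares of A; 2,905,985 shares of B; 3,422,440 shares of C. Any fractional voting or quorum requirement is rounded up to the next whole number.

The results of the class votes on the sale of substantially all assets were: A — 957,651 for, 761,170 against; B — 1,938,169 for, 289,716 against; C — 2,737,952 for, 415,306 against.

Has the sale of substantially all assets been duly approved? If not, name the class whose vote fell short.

A: a majority of 1914029 is 957015; 957,015 required, 957,651 in favor — approved.
B: 2/3 of 2905985 = 1937323.33, rounded up to 1937324; 1,937,324 required, 1,938,169 in favor — approved.
C: 4/5 of 3422440 = 2737952; 2,737,952 required, 2,737,952 in favor — approved.

Approved — every class gave the required vote.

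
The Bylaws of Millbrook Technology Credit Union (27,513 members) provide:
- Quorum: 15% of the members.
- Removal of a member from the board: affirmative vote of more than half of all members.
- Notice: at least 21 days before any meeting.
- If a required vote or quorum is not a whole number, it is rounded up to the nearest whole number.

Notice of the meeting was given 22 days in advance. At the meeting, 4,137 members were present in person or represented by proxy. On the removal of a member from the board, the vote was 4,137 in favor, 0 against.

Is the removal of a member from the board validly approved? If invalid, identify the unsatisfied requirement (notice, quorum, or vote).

Notice: 22 days given; 21 required. Satisfied.
Quorum: 15% of 27,513 = 4,126.95, rounded up to 4,127; 4,137 present. Satisfied.
Vote: requires a majority of all members (27,513); a majority of 27513 is 13757, so 13,757 needed; 4,137 in favor. Not satisfied.

Invalid — vote requirement not satisfied.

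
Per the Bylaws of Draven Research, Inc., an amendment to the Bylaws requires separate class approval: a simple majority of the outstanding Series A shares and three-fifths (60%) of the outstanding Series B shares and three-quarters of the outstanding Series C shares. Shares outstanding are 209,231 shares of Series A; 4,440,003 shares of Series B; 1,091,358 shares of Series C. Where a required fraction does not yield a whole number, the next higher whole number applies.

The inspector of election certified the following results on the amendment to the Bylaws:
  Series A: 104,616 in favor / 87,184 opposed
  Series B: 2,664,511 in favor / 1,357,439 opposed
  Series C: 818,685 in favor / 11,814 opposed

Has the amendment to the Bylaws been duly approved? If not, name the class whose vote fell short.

Series A: a majority of 209231 is 104616; 104,616 required, 104,616 in favor — approved.
Series B: 3/5 of 4440003 = 2664001.80, rounded up to 2664002; 2,664,002 required, 2,664,511 in favor — approved.
Series C: 3/4 of 1091358 = 818518.50, rounded up to 818519; 818,519 required, 818,685 in favor — approved.

Approved — every class gave the required vote.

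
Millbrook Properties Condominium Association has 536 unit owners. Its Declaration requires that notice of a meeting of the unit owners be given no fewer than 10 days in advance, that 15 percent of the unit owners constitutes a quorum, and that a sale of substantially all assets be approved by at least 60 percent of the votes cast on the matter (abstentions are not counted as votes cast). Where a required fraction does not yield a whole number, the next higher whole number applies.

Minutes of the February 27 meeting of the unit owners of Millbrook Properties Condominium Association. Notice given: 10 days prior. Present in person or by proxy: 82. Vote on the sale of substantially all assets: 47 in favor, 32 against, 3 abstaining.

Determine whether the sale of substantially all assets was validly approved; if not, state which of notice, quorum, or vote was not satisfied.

Invalid — vote requirement not satisfied.

Notice: 10 days given; 10 required. Satisfied.
Quorum: 15% of 536 = 80.40, rounded up to 81; 82 present. Satisfied.
Vote: requires three-fifths of the votes cast (82 − 3 abstaining = 79); 3/5 of 79 = 47.40, rounded up to 48, so 48 needed; 47 in favor. Not satisfied.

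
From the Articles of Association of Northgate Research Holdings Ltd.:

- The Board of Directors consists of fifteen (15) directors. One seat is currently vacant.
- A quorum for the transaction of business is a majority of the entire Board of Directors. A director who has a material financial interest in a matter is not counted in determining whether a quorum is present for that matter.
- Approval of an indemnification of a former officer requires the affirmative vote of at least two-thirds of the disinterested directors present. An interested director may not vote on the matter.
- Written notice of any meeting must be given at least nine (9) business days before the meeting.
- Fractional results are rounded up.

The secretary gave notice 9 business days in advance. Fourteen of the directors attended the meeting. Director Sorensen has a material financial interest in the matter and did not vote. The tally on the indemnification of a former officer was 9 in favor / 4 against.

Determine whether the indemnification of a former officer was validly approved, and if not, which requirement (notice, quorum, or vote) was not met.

Notice: 9 business days given; 9 required (9 ≥ 9). Satisfied.
Quorum: 14 present, but the 1 interested director does not count, leaving 13. Quorum is 8. Satisfied.
Vote: the indemnification of a former officer requires two-thirds of the disinterested directors present (14 − 1 = 13). 2/3 of 13 = 8.67, rounded up to 9, so 9 affirmative votes are needed; 9 voted in favor. Satisfied.

Valid — all requirements satisfied.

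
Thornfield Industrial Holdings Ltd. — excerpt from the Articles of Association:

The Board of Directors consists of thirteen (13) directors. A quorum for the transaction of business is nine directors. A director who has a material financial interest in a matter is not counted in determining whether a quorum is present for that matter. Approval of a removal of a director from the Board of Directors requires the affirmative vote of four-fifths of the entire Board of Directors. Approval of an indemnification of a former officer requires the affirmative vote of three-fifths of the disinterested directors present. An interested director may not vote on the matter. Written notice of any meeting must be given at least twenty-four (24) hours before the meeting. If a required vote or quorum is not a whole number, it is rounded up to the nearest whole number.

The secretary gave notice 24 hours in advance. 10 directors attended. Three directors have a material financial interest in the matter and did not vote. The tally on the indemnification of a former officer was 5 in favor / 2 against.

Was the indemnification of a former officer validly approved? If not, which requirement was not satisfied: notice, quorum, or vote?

Notice: 24 hours given; 24 required (24 ≥ 24). Satisfied.
Quorum: 10 present, but the 3 interested directors do not count, leaving 7. Quorum is 9. Not satisfied.
Vote: the indemnification of a former officer requires three-fifths of the disinterested directors present (10 − 3 = 7). 3/5 of 7 = 4.20, rounded up to 5, so 5 affirmative votes are needed; 5 voted in favor. Satisfied. (Moot — without a quorum no business can be validly transacted.)

Invalid — quorum requirement not satisfied.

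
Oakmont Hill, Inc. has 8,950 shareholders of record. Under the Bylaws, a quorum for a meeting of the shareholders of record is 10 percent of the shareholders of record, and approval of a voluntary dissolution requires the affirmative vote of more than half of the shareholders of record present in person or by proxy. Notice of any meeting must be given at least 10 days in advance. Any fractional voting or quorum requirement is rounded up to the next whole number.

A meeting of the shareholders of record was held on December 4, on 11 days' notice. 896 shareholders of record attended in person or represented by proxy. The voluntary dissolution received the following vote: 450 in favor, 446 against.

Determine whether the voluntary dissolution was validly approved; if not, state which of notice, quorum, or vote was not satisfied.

Valid — all requirements satisfied.

Notice: 11 days given; 10 required. Satisfied.
Quorum: 10% of 8,950 = 895; 896 present. Satisfied.
Vote: requires a majority of those present (896); a majority of 896 is 449, so 449 needed; 450 in favor. Satisfied.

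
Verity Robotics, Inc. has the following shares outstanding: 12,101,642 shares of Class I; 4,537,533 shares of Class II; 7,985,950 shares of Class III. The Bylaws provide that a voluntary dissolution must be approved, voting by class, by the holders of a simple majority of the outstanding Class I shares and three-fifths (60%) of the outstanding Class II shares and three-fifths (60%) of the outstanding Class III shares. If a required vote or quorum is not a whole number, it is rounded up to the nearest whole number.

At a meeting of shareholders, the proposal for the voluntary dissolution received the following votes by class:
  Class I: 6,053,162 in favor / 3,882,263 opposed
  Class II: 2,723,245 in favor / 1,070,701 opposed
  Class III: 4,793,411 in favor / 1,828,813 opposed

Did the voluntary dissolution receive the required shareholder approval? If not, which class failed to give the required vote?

Class I: a majority of 12101642 is 6050822; 6,050,822 required, 6,053,162 in favor — approved.
Class II: 3/5 of 4537533 = 2722519.80, rounded up to 2722520; 2,722,520 required, 2,723,245 in favor — approved.
Class III: 3/5 of 7985950 = 4791570; 4,791,570 required, 4,793,411 in favor — approved.

Approved — every class gave the required vote.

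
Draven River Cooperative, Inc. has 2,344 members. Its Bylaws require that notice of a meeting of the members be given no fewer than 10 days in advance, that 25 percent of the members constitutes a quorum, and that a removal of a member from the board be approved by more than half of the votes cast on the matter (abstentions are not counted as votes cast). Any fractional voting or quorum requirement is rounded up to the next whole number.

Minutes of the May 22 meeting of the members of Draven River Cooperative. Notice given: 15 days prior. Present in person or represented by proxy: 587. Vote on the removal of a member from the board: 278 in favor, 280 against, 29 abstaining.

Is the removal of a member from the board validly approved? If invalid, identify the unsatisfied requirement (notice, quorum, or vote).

Notice: 15 days given; 10 required. Satisfied.
Quorum: 25% of 2,344 = 586; 587 present. Satisfied.
Vote: requires a majority of the votes cast (587 − 29 abstaining = 558); a majority of 558 is 280, so 280 needed; 278 in favor. Not satisfied.

Invalid — vote requirement not satisfied.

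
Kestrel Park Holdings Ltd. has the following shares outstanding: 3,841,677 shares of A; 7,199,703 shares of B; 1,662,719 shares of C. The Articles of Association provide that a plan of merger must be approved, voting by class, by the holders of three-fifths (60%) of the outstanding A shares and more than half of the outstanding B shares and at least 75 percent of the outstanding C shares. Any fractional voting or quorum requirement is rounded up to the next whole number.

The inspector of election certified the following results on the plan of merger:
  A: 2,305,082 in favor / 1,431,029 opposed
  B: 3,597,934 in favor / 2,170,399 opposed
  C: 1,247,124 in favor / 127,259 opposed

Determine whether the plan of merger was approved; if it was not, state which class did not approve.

Not approved — the B shares did not give the required vote.

A: 3/5 of 3841677 = 2305006.20, rounded up to 2305007; 2,305,007 required, 2,305,082 in favor — approved.
B: a majority of 7199703 is 3599852; 3,599,852 required, 3,597,934 in favor — not approved.
C: 3/4 of 1662719 = 1247039.25, rounded up to 1247040; 1,247,040 required, 1,247,124 in favor — approved.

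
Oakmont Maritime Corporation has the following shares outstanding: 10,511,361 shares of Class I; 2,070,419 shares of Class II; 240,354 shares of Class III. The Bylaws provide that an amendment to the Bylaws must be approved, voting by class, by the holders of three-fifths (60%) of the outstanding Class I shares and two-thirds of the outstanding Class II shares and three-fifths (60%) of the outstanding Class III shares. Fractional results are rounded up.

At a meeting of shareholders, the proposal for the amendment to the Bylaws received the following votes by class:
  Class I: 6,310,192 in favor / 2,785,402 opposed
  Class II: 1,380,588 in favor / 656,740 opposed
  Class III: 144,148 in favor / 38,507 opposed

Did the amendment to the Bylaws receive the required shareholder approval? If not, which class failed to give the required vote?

Not approved — the Class III shares did not give the required vote.

Class I: 3/5 of 10511361 = 6306816.60, rounded up to 6306817; 6,306,817 required, 6,310,192 in favor — approved.
Class II: 2/3 of 2070419 = 1380279.33, rounded up to 1380280; 1,380,280 required, 1,380,588 in favor — approved.
Class III: 3/5 of 240354 = 144212.40, rounded up to 144213; 144,213 required, 144,148 in favor — not approved.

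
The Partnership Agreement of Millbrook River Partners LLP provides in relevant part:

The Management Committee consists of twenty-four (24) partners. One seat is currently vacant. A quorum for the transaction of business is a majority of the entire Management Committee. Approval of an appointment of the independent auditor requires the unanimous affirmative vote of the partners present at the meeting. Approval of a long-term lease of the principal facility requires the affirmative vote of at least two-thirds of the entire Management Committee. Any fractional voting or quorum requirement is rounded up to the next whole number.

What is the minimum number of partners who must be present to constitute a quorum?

13

A majority of 24 is 13.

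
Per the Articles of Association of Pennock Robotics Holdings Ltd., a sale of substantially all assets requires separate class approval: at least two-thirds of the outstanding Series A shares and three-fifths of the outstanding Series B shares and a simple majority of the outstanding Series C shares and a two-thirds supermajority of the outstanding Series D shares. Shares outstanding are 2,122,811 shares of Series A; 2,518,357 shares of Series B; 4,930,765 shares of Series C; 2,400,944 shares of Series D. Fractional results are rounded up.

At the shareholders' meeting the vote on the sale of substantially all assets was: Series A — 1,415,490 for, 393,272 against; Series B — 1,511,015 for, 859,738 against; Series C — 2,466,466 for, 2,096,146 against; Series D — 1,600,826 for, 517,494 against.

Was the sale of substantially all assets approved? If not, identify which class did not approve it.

Series A: 2/3 of 2122811 = 1415207.33, rounded up to 1415208; 1,415,208 required, 1,415,490 in favor — approved.
Series B: 3/5 of 2518357 = 1511014.20, rounded up to 1511015; 1,511,015 required, 1,511,015 in favor — approved.
Series C: a majority of 4930765 is 2465383; 2,465,383 required, 2,466,466 in favor — approved.
Series D: 2/3 of 2400944 = 1600629.33, rounded up to 1600630; 1,600,630 required, 1,600,826 in favor — approved.

Approved — every class gave the required vote.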